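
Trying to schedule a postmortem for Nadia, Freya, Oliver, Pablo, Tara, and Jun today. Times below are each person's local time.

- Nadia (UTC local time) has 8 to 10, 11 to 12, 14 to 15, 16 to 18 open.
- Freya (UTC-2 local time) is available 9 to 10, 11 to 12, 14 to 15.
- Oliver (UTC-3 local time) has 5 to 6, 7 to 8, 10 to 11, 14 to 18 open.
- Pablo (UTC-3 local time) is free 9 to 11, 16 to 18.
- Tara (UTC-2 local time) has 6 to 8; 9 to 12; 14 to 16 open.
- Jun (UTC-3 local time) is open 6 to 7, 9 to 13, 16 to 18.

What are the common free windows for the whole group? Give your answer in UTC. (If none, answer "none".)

Nadia in UTC: 08:00-10:00, 11:00-12:00, 14:00-15:00, 16:00-18:00.
Freya in UTC: 11:00-12:00, 13:00-14:00, 16:00-17:00 (add 2h to convert from UTC-2).
Oliver in UTC: 08:00-09:00, 10:00-11:00, 13:00-14:00, 17:00-21:00 (add 3h to convert from UTC-3).
Pablo in UTC: 12:00-14:00, 19:00-21:00 (add 3h to convert from UTC-3).
Tara in UTC: 08:00-10:00, 11:00-14:00, 16:00-18:00 (add 2h to convert from UTC-2).
Jun in UTC: 09:00-10:00, 12:00-16:00, 19:00-21:00 (add 3h to convert from UTC-3).
Nadia ∩ Freya: 11:00-12:00, 16:00-17:00.
Nadia ∩ Freya ∩ Oliver: ∅.
Nadia ∩ Freya ∩ Oliver ∩ Pablo: ∅.
Nadia ∩ Freya ∩ Oliver ∩ Pablo ∩ Tara: ∅.
Nadia ∩ Freya ∩ Oliver ∩ Pablo ∩ Tara ∩ Jun: ∅.
There is no time when everyone is free.

none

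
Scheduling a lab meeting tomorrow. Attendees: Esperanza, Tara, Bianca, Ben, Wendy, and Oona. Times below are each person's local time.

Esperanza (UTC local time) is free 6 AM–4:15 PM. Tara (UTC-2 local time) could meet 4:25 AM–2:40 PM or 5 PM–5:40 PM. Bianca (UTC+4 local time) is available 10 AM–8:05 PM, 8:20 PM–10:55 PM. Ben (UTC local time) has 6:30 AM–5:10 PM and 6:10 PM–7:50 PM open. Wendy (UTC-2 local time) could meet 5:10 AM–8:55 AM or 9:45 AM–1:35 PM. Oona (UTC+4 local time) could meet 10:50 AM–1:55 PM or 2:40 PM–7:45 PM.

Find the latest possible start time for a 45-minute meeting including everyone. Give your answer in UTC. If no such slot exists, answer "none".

Esperanza in UTC: 06:00-16:15.
Tara in UTC: 06:25-16:40, 19:00-19:40 (add 2h to convert from UTC-2).
Bianca in UTC: 06:00-16:05, 16:20-18:55 (subtract 4h to convert from UTC+4).
Ben in UTC: 06:30-17:10, 18:10-19:50.
Wendy in UTC: 07:10-10:55, 11:45-15:35 (add 2h to convert from UTC-2).
Oona in UTC: 06:50-09:55, 10:40-15:45 (subtract 4h to convert from UTC+4).
Esperanza ∩ Tara: 06:25-16:15.
Esperanza ∩ Tara ∩ Bianca: 06:25-16:05.
Esperanza ∩ Tara ∩ Bianca ∩ Ben: 06:30-16:05.
Esperanza ∩ Tara ∩ Bianca ∩ Ben ∩ Wendy: 07:10-10:55, 11:45-15:35.
Esperanza ∩ Tara ∩ Bianca ∩ Ben ∩ Wendy ∩ Oona: 07:10-09:55, 10:40-10:55, 11:45-15:35.
Those are the intersection windows.
The last common window of at least 45 minutes is 11:45-15:35; a 45-minute meeting can start as late as 14:50 and still end by 15:35.

14:50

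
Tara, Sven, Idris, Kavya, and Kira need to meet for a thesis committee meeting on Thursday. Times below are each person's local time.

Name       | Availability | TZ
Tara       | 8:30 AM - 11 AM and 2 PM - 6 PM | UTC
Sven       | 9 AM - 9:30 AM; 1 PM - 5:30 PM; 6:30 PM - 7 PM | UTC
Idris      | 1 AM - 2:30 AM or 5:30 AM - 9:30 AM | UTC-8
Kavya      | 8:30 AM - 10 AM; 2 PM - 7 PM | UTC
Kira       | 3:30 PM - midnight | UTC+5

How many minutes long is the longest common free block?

210

Tara in UTC: 08:30-11:00, 14:00-18:00.
Sven in UTC: 09:00-09:30, 13:00-17:30, 18:30-19:00.
Idris in UTC: 09:00-10:30, 13:30-17:30 (add 8h to convert from UTC-8).
Kavya in UTC: 08:30-10:00, 14:00-19:00.
Kira in UTC: 10:30-19:00 (subtract 5h to convert from UTC+5).
Tara ∩ Sven: 09:00-09:30, 14:00-17:30.
Tara ∩ Sven ∩ Idris: 09:00-09:30, 14:00-17:30.
Tara ∩ Sven ∩ Idris ∩ Kavya: 09:00-09:30, 14:00-17:30.
Tara ∩ Sven ∩ Idris ∩ Kavya ∩ Kira: 14:00-17:30.
The longest is 14:00-17:30 at 210 minutes.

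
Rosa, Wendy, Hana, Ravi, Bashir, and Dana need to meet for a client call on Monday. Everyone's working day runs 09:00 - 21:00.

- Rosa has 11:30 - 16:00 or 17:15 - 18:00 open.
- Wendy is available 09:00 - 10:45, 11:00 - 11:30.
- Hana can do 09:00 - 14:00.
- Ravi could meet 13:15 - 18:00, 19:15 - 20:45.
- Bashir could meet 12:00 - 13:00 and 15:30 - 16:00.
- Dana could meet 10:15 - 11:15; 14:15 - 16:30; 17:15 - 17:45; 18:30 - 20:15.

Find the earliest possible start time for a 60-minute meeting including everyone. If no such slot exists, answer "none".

none

Rosa ∩ Wendy: ∅.
Rosa ∩ Wendy ∩ Hana: ∅.
Rosa ∩ Wendy ∩ Hana ∩ Ravi: ∅.
Rosa ∩ Wendy ∩ Hana ∩ Ravi ∩ Bashir: ∅.
Rosa ∩ Wendy ∩ Hana ∩ Ravi ∩ Bashir ∩ Dana: ∅.
There is no time when everyone is free.
No common window is at least 60 minutes long.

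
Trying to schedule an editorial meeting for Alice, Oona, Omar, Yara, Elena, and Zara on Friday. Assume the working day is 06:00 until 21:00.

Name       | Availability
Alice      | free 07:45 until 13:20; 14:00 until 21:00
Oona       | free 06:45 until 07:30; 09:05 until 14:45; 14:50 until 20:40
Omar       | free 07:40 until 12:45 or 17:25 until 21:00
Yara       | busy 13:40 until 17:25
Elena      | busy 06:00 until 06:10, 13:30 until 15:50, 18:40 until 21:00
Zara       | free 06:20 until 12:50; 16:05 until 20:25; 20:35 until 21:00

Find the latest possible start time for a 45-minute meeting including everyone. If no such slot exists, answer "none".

17:55

Alice free: 07:45-13:20, 14:00-21:00.
Oona free: 06:45-07:30, 09:05-14:45, 14:50-20:40.
Omar free: 07:40-12:45, 17:25-21:00.
Yara free: 06:00-13:40, 17:25-21:00 (invert busy blocks within the working day).
Elena free: 06:10-13:30, 15:50-18:40 (invert busy blocks within the working day).
Zara free: 06:20-12:50, 16:05-20:25, 20:35-21:00.
Alice ∩ Oona: 09:05-13:20, 14:00-14:45, 14:50-20:40.
Alice ∩ Oona ∩ Omar: 09:05-12:45, 17:25-20:40.
Alice ∩ Oona ∩ Omar ∩ Yara: 09:05-12:45, 17:25-20:40.
Alice ∩ Oona ∩ Omar ∩ Yara ∩ Elena: 09:05-12:45, 17:25-18:40.
Alice ∩ Oona ∩ Omar ∩ Yara ∩ Elena ∩ Zara: 09:05-12:45, 17:25-18:40.
Those are the intersection windows.
The last common window of at least 45 minutes is 17:25-18:40; a 45-minute meeting can start as late as 17:55 and still end by 18:40.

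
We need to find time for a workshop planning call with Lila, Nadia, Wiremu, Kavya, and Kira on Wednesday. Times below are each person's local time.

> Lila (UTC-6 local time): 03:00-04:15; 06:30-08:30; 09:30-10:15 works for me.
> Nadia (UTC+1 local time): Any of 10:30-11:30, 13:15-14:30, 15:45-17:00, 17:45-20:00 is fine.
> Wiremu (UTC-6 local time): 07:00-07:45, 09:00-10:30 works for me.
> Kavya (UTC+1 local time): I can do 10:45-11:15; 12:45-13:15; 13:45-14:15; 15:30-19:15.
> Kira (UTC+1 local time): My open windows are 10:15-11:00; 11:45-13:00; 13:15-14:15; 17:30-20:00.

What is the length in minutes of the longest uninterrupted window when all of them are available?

15

Lila in UTC: 09:00-10:15, 12:30-14:30, 15:30-16:15 (add 6h to convert from UTC-6).
Nadia in UTC: 09:30-10:30, 12:15-13:30, 14:45-16:00, 16:45-19:00 (subtract 1h to convert from UTC+1).
Wiremu in UTC: 13:00-13:45, 15:00-16:30 (add 6h to convert from UTC-6).
Kavya in UTC: 09:45-10:15, 11:45-12:15, 12:45-13:15, 14:30-18:15 (subtract 1h to convert from UTC+1).
Kira in UTC: 09:15-10:00, 10:45-12:00, 12:15-13:15, 16:30-19:00 (subtract 1h to convert from UTC+1).
Lila ∩ Nadia: 09:30-10:15, 12:30-13:30, 15:30-16:00.
Lila ∩ Nadia ∩ Wiremu: 13:00-13:30, 15:30-16:00.
Lila ∩ Nadia ∩ Wiremu ∩ Kavya: 13:00-13:15, 15:30-16:00.
Lila ∩ Nadia ∩ Wiremu ∩ Kavya ∩ Kira: 13:00-13:15.
The longest is 13:00-13:15 at 15 minutes.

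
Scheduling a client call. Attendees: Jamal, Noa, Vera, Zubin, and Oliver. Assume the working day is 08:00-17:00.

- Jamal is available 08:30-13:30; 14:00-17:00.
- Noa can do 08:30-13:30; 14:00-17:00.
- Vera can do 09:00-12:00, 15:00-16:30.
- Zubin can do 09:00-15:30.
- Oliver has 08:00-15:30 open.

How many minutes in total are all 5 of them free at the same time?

Jamal ∩ Noa: 08:30-13:30, 14:00-17:00.
Jamal ∩ Noa ∩ Vera: 09:00-12:00, 15:00-16:30.
Jamal ∩ Noa ∩ Vera ∩ Zubin: 09:00-12:00, 15:00-15:30.
Jamal ∩ Noa ∩ Vera ∩ Zubin ∩ Oliver: 09:00-12:00, 15:00-15:30.
Summing the common windows: 180 + 30 = 210 minutes.

210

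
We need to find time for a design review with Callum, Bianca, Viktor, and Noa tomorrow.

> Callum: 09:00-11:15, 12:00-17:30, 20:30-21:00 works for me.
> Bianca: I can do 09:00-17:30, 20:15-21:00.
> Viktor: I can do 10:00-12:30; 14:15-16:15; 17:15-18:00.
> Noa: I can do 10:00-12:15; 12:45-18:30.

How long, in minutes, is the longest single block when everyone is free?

120

Callum ∩ Bianca: 09:00-11:15, 12:00-17:30, 20:30-21:00.
Callum ∩ Bianca ∩ Viktor: 10:00-11:15, 12:00-12:30, 14:15-16:15, 17:15-17:30.
Callum ∩ Bianca ∩ Viktor ∩ Noa: 10:00-11:15, 12:00-12:15, 14:15-16:15, 17:15-17:30.
Those are the intersection windows.
The longest is 14:15-16:15 at 120 minutes.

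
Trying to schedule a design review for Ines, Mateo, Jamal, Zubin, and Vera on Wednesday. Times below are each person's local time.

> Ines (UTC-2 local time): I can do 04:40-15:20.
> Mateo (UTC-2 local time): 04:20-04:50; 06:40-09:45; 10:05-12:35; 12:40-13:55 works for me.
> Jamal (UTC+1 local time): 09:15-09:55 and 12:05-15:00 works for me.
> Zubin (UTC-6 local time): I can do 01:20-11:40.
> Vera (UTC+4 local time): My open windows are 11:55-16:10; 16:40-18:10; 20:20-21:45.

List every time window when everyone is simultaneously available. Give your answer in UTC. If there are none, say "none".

08:40-08:55, 11:05-11:45, 12:05-12:10, 12:40-14:00

Ines in UTC: 06:40-17:20 (add 2h to convert from UTC-2).
Mateo in UTC: 06:20-06:50, 08:40-11:45, 12:05-14:35, 14:40-15:55 (add 2h to convert from UTC-2).
Jamal in UTC: 08:15-08:55, 11:05-14:00 (subtract 1h to convert from UTC+1).
Zubin in UTC: 07:20-17:40 (add 6h to convert from UTC-6).
Vera in UTC: 07:55-12:10, 12:40-14:10, 16:20-17:45 (subtract 4h to convert from UTC+4).
Ines ∩ Mateo: 06:40-06:50, 08:40-11:45, 12:05-14:35, 14:40-15:55.
Ines ∩ Mateo ∩ Jamal: 08:40-08:55, 11:05-11:45, 12:05-14:00.
Ines ∩ Mateo ∩ Jamal ∩ Zubin: 08:40-08:55, 11:05-11:45, 12:05-14:00.
Ines ∩ Mateo ∩ Jamal ∩ Zubin ∩ Vera: 08:40-08:55, 11:05-11:45, 12:05-12:10, 12:40-14:00.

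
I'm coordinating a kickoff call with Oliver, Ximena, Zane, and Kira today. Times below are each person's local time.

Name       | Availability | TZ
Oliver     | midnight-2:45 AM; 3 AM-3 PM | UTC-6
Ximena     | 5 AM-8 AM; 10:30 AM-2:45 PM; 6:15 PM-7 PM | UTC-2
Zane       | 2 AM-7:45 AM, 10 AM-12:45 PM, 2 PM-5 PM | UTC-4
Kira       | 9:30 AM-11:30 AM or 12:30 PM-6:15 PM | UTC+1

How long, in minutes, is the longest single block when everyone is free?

165

Oliver in UTC: 06:00-08:45, 09:00-21:00 (add 6h to convert from UTC-6).
Ximena in UTC: 07:00-10:00, 12:30-16:45, 20:15-21:00 (add 2h to convert from UTC-2).
Zane in UTC: 06:00-11:45, 14:00-16:45, 18:00-21:00 (add 4h to convert from UTC-4).
Kira in UTC: 08:30-10:30, 11:30-17:15 (subtract 1h to convert from UTC+1).
Oliver ∩ Ximena: 07:00-08:45, 09:00-10:00, 12:30-16:45, 20:15-21:00.
Oliver ∩ Ximena ∩ Zane: 07:00-08:45, 09:00-10:00, 14:00-16:45, 20:15-21:00.
Oliver ∩ Ximena ∩ Zane ∩ Kira: 08:30-08:45, 09:00-10:00, 14:00-16:45.
The longest is 14:00-16:45 at 165 minutes.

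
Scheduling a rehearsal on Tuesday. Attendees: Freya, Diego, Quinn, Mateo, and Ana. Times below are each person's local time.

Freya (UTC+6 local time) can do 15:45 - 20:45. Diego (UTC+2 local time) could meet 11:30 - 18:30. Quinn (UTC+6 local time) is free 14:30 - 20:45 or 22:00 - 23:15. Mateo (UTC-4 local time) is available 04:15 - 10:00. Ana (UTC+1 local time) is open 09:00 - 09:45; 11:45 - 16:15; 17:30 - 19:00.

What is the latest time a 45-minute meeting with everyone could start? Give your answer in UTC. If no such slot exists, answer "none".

Freya in UTC: 09:45-14:45 (subtract 6h to convert from UTC+6).
Diego in UTC: 09:30-16:30 (subtract 2h to convert from UTC+2).
Quinn in UTC: 08:30-14:45, 16:00-17:15 (subtract 6h to convert from UTC+6).
Mateo in UTC: 08:15-14:00 (add 4h to convert from UTC-4).
Ana in UTC: 08:00-08:45, 10:45-15:15, 16:30-18:00 (subtract 1h to convert from UTC+1).
Freya ∩ Diego: 09:45-14:45.
Freya ∩ Diego ∩ Quinn: 09:45-14:45.
Freya ∩ Diego ∩ Quinn ∩ Mateo: 09:45-14:00.
Freya ∩ Diego ∩ Quinn ∩ Mateo ∩ Ana: 10:45-14:00.
The last common window of at least 45 minutes is 10:45-14:00; a 45-minute meeting can start as late as 13:15 and still end by 14:00.

13:15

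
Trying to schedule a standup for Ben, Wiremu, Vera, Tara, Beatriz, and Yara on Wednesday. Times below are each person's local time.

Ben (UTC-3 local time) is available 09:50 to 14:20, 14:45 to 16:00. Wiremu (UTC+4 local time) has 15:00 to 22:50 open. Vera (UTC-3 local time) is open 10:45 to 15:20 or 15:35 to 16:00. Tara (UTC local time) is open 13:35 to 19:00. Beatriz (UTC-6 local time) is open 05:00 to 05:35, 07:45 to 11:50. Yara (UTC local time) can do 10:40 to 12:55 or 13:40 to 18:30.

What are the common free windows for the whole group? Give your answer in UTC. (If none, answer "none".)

Ben in UTC: 12:50-17:20, 17:45-19:00 (add 3h to convert from UTC-3).
Wiremu in UTC: 11:00-18:50 (subtract 4h to convert from UTC+4).
Vera in UTC: 13:45-18:20, 18:35-19:00 (add 3h to convert from UTC-3).
Tara in UTC: 13:35-19:00.
Beatriz in UTC: 11:00-11:35, 13:45-17:50 (add 6h to convert from UTC-6).
Yara in UTC: 10:40-12:55, 13:40-18:30.
Ben ∩ Wiremu: 12:50-17:20, 17:45-18:50.
Ben ∩ Wiremu ∩ Vera: 13:45-17:20, 17:45-18:20, 18:35-18:50.
Ben ∩ Wiremu ∩ Vera ∩ Tara: 13:45-17:20, 17:45-18:20, 18:35-18:50.
Ben ∩ Wiremu ∩ Vera ∩ Tara ∩ Beatriz: 13:45-17:20, 17:45-17:50.
Ben ∩ Wiremu ∩ Vera ∩ Tara ∩ Beatriz ∩ Yara: 13:45-17:20, 17:45-17:50.

13:45-17:20, 17:45-17:50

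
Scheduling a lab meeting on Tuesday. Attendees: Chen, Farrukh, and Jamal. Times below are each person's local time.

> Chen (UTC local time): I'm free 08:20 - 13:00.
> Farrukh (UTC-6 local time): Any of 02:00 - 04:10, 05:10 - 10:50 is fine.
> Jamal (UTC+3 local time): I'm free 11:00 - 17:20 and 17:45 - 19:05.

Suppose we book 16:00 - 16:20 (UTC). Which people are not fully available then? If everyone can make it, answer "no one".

Chen, Jamal

Chen in UTC: 08:20-13:00.
Farrukh in UTC: 08:00-10:10, 11:10-16:50 (add 6h to convert from UTC-6).
Jamal in UTC: 08:00-14:20, 14:45-16:05 (subtract 3h to convert from UTC+3).
Chen: not fully free for 16:00-16:20. Farrukh: free for 16:00-16:20. Jamal: not fully free for 16:00-16:20.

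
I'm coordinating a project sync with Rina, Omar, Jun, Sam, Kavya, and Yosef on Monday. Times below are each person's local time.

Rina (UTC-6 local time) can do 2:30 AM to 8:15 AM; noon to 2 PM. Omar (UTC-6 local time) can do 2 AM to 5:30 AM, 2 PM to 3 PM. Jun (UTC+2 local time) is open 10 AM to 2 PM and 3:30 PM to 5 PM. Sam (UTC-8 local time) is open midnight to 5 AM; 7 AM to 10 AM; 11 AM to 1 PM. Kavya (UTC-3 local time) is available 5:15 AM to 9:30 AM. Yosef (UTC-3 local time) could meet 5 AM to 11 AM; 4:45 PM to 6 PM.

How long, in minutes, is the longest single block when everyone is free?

180

Rina in UTC: 08:30-14:15, 18:00-20:00 (add 6h to convert from UTC-6).
Omar in UTC: 08:00-11:30, 20:00-21:00 (add 6h to convert from UTC-6).
Jun in UTC: 08:00-12:00, 13:30-15:00 (subtract 2h to convert from UTC+2).
Sam in UTC: 08:00-13:00, 15:00-18:00, 19:00-21:00 (add 8h to convert from UTC-8).
Kavya in UTC: 08:15-12:30 (add 3h to convert from UTC-3).
Yosef in UTC: 08:00-14:00, 19:45-21:00 (add 3h to convert from UTC-3).
Rina ∩ Omar: 08:30-11:30.
Rina ∩ Omar ∩ Jun: 08:30-11:30.
Rina ∩ Omar ∩ Jun ∩ Sam: 08:30-11:30.
Rina ∩ Omar ∩ Jun ∩ Sam ∩ Kavya: 08:30-11:30.
Rina ∩ Omar ∩ Jun ∩ Sam ∩ Kavya ∩ Yosef: 08:30-11:30.
The longest is 08:30-11:30 at 180 minutes.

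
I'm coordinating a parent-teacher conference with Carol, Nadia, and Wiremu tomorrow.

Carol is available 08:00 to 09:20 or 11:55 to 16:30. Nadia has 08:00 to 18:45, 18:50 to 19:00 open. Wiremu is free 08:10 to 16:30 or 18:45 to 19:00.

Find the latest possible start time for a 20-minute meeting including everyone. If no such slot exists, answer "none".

16:10

Carol ∩ Nadia: 08:00-09:20, 11:55-16:30.
Carol ∩ Nadia ∩ Wiremu: 08:10-09:20, 11:55-16:30.
The last common window of at least 20 minutes is 11:55-16:30; a 20-minute meeting can start as late as 16:10 and still end by 16:30.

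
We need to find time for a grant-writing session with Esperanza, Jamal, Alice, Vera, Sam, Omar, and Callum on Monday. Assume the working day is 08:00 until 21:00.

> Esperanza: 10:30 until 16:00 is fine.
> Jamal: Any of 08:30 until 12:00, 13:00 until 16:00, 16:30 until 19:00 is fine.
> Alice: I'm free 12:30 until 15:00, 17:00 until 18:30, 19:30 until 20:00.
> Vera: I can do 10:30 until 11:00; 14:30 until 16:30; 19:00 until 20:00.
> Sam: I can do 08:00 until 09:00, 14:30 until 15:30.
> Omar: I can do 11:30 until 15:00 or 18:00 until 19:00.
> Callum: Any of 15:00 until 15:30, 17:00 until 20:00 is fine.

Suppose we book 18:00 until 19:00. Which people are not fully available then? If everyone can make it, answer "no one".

Alice, Esperanza, Sam, Vera

Esperanza: not fully free for 18:00-19:00. Jamal: free for 18:00-19:00. Alice: not fully free for 18:00-19:00. Vera: not fully free for 18:00-19:00. Sam: not fully free for 18:00-19:00. Omar: free for 18:00-19:00. Callum: free for 18:00-19:00.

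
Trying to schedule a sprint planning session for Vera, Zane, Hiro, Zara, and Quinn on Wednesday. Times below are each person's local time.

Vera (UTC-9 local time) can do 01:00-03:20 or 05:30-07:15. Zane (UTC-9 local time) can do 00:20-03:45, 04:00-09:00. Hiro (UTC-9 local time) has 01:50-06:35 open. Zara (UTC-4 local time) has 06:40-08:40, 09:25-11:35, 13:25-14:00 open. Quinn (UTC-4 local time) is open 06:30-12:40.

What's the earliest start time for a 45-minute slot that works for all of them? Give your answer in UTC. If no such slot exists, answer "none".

10:50

Vera in UTC: 10:00-12:20, 14:30-16:15 (add 9h to convert from UTC-9).
Zane in UTC: 09:20-12:45, 13:00-18:00 (add 9h to convert from UTC-9).
Hiro in UTC: 10:50-15:35 (add 9h to convert from UTC-9).
Zara in UTC: 10:40-12:40, 13:25-15:35, 17:25-18:00 (add 4h to convert from UTC-4).
Quinn in UTC: 10:30-16:40 (add 4h to convert from UTC-4).
Vera ∩ Zane: 10:00-12:20, 14:30-16:15.
Vera ∩ Zane ∩ Hiro: 10:50-12:20, 14:30-15:35.
Vera ∩ Zane ∩ Hiro ∩ Zara: 10:50-12:20, 14:30-15:35.
Vera ∩ Zane ∩ Hiro ∩ Zara ∩ Quinn: 10:50-12:20, 14:30-15:35.
The first common window of at least 45 minutes is 10:50-12:20, so the earliest start is 10:50.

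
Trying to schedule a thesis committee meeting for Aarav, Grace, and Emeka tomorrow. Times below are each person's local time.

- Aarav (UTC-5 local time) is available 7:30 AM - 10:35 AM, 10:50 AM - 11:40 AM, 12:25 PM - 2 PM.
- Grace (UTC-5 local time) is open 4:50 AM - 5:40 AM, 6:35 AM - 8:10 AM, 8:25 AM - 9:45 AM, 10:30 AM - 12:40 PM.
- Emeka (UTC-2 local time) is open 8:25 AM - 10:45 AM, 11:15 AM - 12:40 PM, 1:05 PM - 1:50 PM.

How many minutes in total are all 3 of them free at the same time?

Aarav in UTC: 12:30-15:35, 15:50-16:40, 17:25-19:00 (add 5h to convert from UTC-5).
Grace in UTC: 09:50-10:40, 11:35-13:10, 13:25-14:45, 15:30-17:40 (add 5h to convert from UTC-5).
Emeka in UTC: 10:25-12:45, 13:15-14:40, 15:05-15:50 (add 2h to convert from UTC-2).
Aarav ∩ Grace: 12:30-13:10, 13:25-14:45, 15:30-15:35, 15:50-16:40, 17:25-17:40.
Aarav ∩ Grace ∩ Emeka: 12:30-12:45, 13:25-14:40, 15:30-15:35.
So the common availability across everyone is 12:30-12:45, 13:25-14:40, 15:30-15:35.
Summing the common windows: 15 + 75 + 5 = 95 minutes.

95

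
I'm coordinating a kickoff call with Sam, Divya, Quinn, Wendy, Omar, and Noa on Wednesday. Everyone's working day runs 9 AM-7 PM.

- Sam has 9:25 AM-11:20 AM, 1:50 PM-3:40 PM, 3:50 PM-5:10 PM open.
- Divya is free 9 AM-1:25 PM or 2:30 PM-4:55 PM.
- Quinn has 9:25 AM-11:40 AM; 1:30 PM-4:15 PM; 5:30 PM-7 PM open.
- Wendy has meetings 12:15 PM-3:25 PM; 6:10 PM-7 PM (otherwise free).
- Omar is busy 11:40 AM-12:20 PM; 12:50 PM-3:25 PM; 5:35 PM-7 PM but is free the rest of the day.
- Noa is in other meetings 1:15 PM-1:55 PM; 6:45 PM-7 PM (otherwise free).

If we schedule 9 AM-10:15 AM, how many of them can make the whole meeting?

4

Sam free: 09:25-11:20, 13:50-15:40, 15:50-17:10.
Divya free: 09:00-13:25, 14:30-16:55.
Quinn free: 09:25-11:40, 13:30-16:15, 17:30-19:00.
Wendy free: 09:00-12:15, 15:25-18:10 (invert busy blocks within the working day).
Omar free: 09:00-11:40, 12:20-12:50, 15:25-17:35 (invert busy blocks within the working day).
Noa free: 09:00-13:15, 13:55-18:45 (invert busy blocks within the working day).
Divya, Wendy, Omar, and Noa can make the full 09:00-10:15 slot — that's 4.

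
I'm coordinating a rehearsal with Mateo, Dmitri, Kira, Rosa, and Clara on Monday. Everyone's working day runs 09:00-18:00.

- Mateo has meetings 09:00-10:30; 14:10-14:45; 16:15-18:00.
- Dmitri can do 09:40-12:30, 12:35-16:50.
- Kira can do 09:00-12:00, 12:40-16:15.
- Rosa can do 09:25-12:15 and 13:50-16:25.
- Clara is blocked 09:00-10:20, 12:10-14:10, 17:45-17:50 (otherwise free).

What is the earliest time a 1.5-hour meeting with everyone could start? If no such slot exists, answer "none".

10:30

Mateo free: 10:30-14:10, 14:45-16:15 (invert busy blocks within the working day).
Dmitri free: 09:40-12:30, 12:35-16:50.
Kira free: 09:00-12:00, 12:40-16:15.
Rosa free: 09:25-12:15, 13:50-16:25.
Clara free: 10:20-12:10, 14:10-17:45, 17:50-18:00 (invert busy blocks within the working day).
Mateo ∩ Dmitri: 10:30-12:30, 12:35-14:10, 14:45-16:15.
Mateo ∩ Dmitri ∩ Kira: 10:30-12:00, 12:40-14:10, 14:45-16:15.
Mateo ∩ Dmitri ∩ Kira ∩ Rosa: 10:30-12:00, 13:50-14:10, 14:45-16:15.
Mateo ∩ Dmitri ∩ Kira ∩ Rosa ∩ Clara: 10:30-12:00, 14:45-16:15.
The first common window of at least 90 minutes is 10:30-12:00, so the earliest start is 10:30.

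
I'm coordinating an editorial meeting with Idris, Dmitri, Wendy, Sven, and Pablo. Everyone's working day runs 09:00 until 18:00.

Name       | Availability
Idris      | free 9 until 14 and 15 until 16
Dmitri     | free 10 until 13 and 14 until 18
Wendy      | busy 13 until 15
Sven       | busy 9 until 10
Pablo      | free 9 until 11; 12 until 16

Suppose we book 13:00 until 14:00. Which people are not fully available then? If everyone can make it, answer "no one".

Dmitri, Wendy

Idris free: 09:00-14:00, 15:00-16:00.
Dmitri free: 10:00-13:00, 14:00-18:00.
Wendy free: 09:00-13:00, 15:00-18:00 (invert busy blocks within the working day).
Sven free: 10:00-18:00 (invert busy blocks within the working day).
Pablo free: 09:00-11:00, 12:00-16:00.
Idris: free for 13:00-14:00. Dmitri: not fully free for 13:00-14:00. Wendy: not fully free for 13:00-14:00. Sven: free for 13:00-14:00. Pablo: free for 13:00-14:00.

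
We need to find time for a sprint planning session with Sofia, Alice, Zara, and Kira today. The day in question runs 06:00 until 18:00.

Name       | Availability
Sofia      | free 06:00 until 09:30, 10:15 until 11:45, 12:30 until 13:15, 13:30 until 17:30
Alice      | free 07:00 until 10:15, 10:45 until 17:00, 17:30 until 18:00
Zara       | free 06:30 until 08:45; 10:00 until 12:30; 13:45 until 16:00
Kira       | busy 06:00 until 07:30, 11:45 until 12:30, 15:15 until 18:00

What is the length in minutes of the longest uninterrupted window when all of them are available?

90

Sofia free: 06:00-09:30, 10:15-11:45, 12:30-13:15, 13:30-17:30.
Alice free: 07:00-10:15, 10:45-17:00, 17:30-18:00.
Zara free: 06:30-08:45, 10:00-12:30, 13:45-16:00.
Kira free: 07:30-11:45, 12:30-15:15 (invert busy blocks within the working day).
Sofia ∩ Alice: 07:00-09:30, 10:45-11:45, 12:30-13:15, 13:30-17:00.
Sofia ∩ Alice ∩ Zara: 07:00-08:45, 10:45-11:45, 13:45-16:00.
Sofia ∩ Alice ∩ Zara ∩ Kira: 07:30-08:45, 10:45-11:45, 13:45-15:15.
The longest is 13:45-15:15 at 90 minutes.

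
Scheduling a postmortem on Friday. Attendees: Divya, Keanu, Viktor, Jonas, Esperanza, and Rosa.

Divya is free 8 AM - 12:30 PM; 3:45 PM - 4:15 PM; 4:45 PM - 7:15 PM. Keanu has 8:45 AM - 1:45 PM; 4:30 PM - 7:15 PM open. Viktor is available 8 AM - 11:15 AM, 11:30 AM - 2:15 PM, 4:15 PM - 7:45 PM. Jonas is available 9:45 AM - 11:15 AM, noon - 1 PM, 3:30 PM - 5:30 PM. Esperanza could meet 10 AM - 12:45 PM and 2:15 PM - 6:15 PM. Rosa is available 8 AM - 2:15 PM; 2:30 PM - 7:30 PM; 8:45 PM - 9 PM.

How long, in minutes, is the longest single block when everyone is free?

Divya ∩ Keanu: 08:45-12:30, 16:45-19:15.
Divya ∩ Keanu ∩ Viktor: 08:45-11:15, 11:30-12:30, 16:45-19:15.
Divya ∩ Keanu ∩ Viktor ∩ Jonas: 09:45-11:15, 12:00-12:30, 16:45-17:30.
Divya ∩ Keanu ∩ Viktor ∩ Jonas ∩ Esperanza: 10:00-11:15, 12:00-12:30, 16:45-17:30.
Divya ∩ Keanu ∩ Viktor ∩ Jonas ∩ Esperanza ∩ Rosa: 10:00-11:15, 12:00-12:30, 16:45-17:30.
So the common availability across everyone is 10:00-11:15, 12:00-12:30, 16:45-17:30.
The longest is 10:00-11:15 at 75 minutes.

75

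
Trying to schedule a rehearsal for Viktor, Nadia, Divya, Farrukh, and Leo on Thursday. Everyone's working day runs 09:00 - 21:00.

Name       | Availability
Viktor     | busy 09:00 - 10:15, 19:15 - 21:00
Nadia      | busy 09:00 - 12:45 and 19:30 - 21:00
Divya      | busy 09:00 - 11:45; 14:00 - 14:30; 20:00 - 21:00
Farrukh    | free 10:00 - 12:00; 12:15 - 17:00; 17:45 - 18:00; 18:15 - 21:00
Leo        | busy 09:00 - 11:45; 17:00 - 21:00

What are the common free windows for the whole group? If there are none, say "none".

Viktor free: 10:15-19:15 (invert busy blocks within the working day).
Nadia free: 12:45-19:30 (invert busy blocks within the working day).
Divya free: 11:45-14:00, 14:30-20:00 (invert busy blocks within the working day).
Farrukh free: 10:00-12:00, 12:15-17:00, 17:45-18:00, 18:15-21:00.
Leo free: 11:45-17:00 (invert busy blocks within the working day).
Viktor ∩ Nadia: 12:45-19:15.
Viktor ∩ Nadia ∩ Divya: 12:45-14:00, 14:30-19:15.
Viktor ∩ Nadia ∩ Divya ∩ Farrukh: 12:45-14:00, 14:30-17:00, 17:45-18:00, 18:15-19:15.
Viktor ∩ Nadia ∩ Divya ∩ Farrukh ∩ Leo: 12:45-14:00, 14:30-17:00.

12:45-14:00, 14:30-17:00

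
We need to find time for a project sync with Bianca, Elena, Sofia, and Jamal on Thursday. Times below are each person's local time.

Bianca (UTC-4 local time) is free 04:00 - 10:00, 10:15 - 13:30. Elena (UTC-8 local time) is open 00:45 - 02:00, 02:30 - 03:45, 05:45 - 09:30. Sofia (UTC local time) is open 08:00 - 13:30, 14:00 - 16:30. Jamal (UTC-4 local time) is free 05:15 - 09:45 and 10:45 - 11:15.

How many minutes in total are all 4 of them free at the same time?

150

Bianca in UTC: 08:00-14:00, 14:15-17:30 (add 4h to convert from UTC-4).
Elena in UTC: 08:45-10:00, 10:30-11:45, 13:45-17:30 (add 8h to convert from UTC-8).
Sofia in UTC: 08:00-13:30, 14:00-16:30.
Jamal in UTC: 09:15-13:45, 14:45-15:15 (add 4h to convert from UTC-4).
Bianca ∩ Elena: 08:45-10:00, 10:30-11:45, 13:45-14:00, 14:15-17:30.
Bianca ∩ Elena ∩ Sofia: 08:45-10:00, 10:30-11:45, 14:15-16:30.
Bianca ∩ Elena ∩ Sofia ∩ Jamal: 09:15-10:00, 10:30-11:45, 14:45-15:15.
Summing the common windows: 45 + 75 + 30 = 150 minutes.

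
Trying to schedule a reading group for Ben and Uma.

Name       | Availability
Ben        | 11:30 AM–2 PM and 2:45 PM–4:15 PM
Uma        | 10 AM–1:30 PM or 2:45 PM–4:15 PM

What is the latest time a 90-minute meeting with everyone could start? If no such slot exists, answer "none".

14:45

Ben ∩ Uma: 11:30-13:30, 14:45-16:15.
The last common window of at least 90 minutes is 14:45-16:15; a 90-minute meeting can start as late as 14:45 and still end by 16:15.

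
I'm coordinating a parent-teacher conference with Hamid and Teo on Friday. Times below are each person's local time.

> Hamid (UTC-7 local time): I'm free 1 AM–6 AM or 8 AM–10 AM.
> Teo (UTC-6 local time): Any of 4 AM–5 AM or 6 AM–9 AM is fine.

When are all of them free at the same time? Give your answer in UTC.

Hamid in UTC: 08:00-13:00, 15:00-17:00 (add 7h to convert from UTC-7).
Teo in UTC: 10:00-11:00, 12:00-15:00 (add 6h to convert from UTC-6).
Hamid ∩ Teo: 10:00-11:00, 12:00-13:00.

10:00-11:00, 12:00-13:00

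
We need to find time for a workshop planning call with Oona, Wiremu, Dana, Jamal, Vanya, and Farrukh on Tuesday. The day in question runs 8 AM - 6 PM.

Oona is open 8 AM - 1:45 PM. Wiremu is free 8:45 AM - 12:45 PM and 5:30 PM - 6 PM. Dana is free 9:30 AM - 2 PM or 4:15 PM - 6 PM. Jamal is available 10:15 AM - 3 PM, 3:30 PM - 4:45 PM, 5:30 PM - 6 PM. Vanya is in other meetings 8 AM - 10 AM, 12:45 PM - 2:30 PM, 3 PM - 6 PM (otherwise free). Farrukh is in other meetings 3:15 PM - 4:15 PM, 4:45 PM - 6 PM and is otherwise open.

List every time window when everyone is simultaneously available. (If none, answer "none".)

10:15-12:45

Oona free: 08:00-13:45.
Wiremu free: 08:45-12:45, 17:30-18:00.
Dana free: 09:30-14:00, 16:15-18:00.
Jamal free: 10:15-15:00, 15:30-16:45, 17:30-18:00.
Vanya free: 10:00-12:45, 14:30-15:00 (invert busy blocks within the working day).
Farrukh free: 08:00-15:15, 16:15-16:45 (invert busy blocks within the working day).
Oona ∩ Wiremu: 08:45-12:45.
Oona ∩ Wiremu ∩ Dana: 09:30-12:45.
Oona ∩ Wiremu ∩ Dana ∩ Jamal: 10:15-12:45.
Oona ∩ Wiremu ∩ Dana ∩ Jamal ∩ Vanya: 10:15-12:45.
Oona ∩ Wiremu ∩ Dana ∩ Jamal ∩ Vanya ∩ Farrukh: 10:15-12:45.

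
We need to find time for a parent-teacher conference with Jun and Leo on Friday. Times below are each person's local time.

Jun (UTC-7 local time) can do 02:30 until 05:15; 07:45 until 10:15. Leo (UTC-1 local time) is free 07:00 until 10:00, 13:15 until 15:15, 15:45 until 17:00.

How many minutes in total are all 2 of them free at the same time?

Jun in UTC: 09:30-12:15, 14:45-17:15 (add 7h to convert from UTC-7).
Leo in UTC: 08:00-11:00, 14:15-16:15, 16:45-18:00 (add 1h to convert from UTC-1).
Jun ∩ Leo: 09:30-11:00, 14:45-16:15, 16:45-17:15.
Summing the common windows: 90 + 90 + 30 = 210 minutes.

210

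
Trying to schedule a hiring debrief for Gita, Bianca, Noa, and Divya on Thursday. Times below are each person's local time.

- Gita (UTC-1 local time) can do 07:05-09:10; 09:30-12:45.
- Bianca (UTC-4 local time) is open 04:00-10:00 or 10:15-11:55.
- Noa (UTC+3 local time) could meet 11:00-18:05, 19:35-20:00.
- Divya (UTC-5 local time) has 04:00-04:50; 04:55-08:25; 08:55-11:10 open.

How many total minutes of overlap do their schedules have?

Gita in UTC: 08:05-10:10, 10:30-13:45 (add 1h to convert from UTC-1).
Bianca in UTC: 08:00-14:00, 14:15-15:55 (add 4h to convert from UTC-4).
Noa in UTC: 08:00-15:05, 16:35-17:00 (subtract 3h to convert from UTC+3).
Divya in UTC: 09:00-09:50, 09:55-13:25, 13:55-16:10 (add 5h to convert from UTC-5).
Gita ∩ Bianca: 08:05-10:10, 10:30-13:45.
Gita ∩ Bianca ∩ Noa: 08:05-10:10, 10:30-13:45.
Gita ∩ Bianca ∩ Noa ∩ Divya: 09:00-09:50, 09:55-10:10, 10:30-13:25.
Summing the common windows: 50 + 15 + 175 = 240 minutes.

240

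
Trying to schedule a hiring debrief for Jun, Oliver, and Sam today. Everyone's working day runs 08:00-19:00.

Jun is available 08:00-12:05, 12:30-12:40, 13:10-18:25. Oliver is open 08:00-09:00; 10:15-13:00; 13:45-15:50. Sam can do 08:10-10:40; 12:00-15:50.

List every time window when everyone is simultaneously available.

Jun ∩ Oliver: 08:00-09:00, 10:15-12:05, 12:30-12:40, 13:45-15:50.
Jun ∩ Oliver ∩ Sam: 08:10-09:00, 10:15-10:40, 12:00-12:05, 12:30-12:40, 13:45-15:50.
So the common availability across everyone is 08:10-09:00, 10:15-10:40, 12:00-12:05, 12:30-12:40, 13:45-15:50.

08:10-09:00, 10:15-10:40, 12:00-12:05, 12:30-12:40, 13:45-15:50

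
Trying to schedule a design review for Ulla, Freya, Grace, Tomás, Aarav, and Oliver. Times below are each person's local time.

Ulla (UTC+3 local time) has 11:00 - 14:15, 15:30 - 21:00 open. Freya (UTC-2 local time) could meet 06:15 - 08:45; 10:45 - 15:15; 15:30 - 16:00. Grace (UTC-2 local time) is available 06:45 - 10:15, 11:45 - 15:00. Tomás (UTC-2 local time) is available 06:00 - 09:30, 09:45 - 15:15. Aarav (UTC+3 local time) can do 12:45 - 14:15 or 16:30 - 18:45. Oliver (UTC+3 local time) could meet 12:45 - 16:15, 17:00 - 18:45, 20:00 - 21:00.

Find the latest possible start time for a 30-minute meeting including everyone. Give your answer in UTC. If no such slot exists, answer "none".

Ulla in UTC: 08:00-11:15, 12:30-18:00 (subtract 3h to convert from UTC+3).
Freya in UTC: 08:15-10:45, 12:45-17:15, 17:30-18:00 (add 2h to convert from UTC-2).
Grace in UTC: 08:45-12:15, 13:45-17:00 (add 2h to convert from UTC-2).
Tomás in UTC: 08:00-11:30, 11:45-17:15 (add 2h to convert from UTC-2).
Aarav in UTC: 09:45-11:15, 13:30-15:45 (subtract 3h to convert from UTC+3).
Oliver in UTC: 09:45-13:15, 14:00-15:45, 17:00-18:00 (subtract 3h to convert from UTC+3).
Ulla ∩ Freya: 08:15-10:45, 12:45-17:15, 17:30-18:00.
Ulla ∩ Freya ∩ Grace: 08:45-10:45, 13:45-17:00.
Ulla ∩ Freya ∩ Grace ∩ Tomás: 08:45-10:45, 13:45-17:00.
Ulla ∩ Freya ∩ Grace ∩ Tomás ∩ Aarav: 09:45-10:45, 13:45-15:45.
Ulla ∩ Freya ∩ Grace ∩ Tomás ∩ Aarav ∩ Oliver: 09:45-10:45, 14:00-15:45.
Those are the intersection windows.
The last common window of at least 30 minutes is 14:00-15:45; a 30-minute meeting can start as late as 15:15 and still end by 15:45.

15:15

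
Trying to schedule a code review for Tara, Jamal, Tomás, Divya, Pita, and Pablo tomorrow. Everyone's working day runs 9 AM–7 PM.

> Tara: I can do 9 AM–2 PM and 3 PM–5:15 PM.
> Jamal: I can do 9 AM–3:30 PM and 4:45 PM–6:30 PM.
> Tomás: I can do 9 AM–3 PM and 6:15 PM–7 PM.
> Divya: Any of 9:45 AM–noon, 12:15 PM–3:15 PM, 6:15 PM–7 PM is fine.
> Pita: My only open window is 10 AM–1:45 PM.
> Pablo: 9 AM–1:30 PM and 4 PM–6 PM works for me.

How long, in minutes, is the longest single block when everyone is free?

120

Tara ∩ Jamal: 09:00-14:00, 15:00-15:30, 16:45-17:15.
Tara ∩ Jamal ∩ Tomás: 09:00-14:00.
Tara ∩ Jamal ∩ Tomás ∩ Divya: 09:45-12:00, 12:15-14:00.
Tara ∩ Jamal ∩ Tomás ∩ Divya ∩ Pita: 10:00-12:00, 12:15-13:45.
Tara ∩ Jamal ∩ Tomás ∩ Divya ∩ Pita ∩ Pablo: 10:00-12:00, 12:15-13:30.
So the common availability across everyone is 10:00-12:00, 12:15-13:30.
The longest is 10:00-12:00 at 120 minutes.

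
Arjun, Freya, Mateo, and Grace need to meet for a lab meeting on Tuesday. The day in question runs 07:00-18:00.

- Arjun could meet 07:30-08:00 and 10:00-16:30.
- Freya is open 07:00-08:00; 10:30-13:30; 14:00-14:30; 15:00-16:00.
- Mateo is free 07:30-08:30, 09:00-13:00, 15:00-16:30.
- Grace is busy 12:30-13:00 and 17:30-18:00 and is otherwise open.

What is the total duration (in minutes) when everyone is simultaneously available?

210

Arjun free: 07:30-08:00, 10:00-16:30.
Freya free: 07:00-08:00, 10:30-13:30, 14:00-14:30, 15:00-16:00.
Mateo free: 07:30-08:30, 09:00-13:00, 15:00-16:30.
Grace free: 07:00-12:30, 13:00-17:30 (invert busy blocks within the working day).
Arjun ∩ Freya: 07:30-08:00, 10:30-13:30, 14:00-14:30, 15:00-16:00.
Arjun ∩ Freya ∩ Mateo: 07:30-08:00, 10:30-13:00, 15:00-16:00.
Arjun ∩ Freya ∩ Mateo ∩ Grace: 07:30-08:00, 10:30-12:30, 15:00-16:00.
Those are the intersection windows.
Summing the common windows: 30 + 120 + 60 = 210 minutes.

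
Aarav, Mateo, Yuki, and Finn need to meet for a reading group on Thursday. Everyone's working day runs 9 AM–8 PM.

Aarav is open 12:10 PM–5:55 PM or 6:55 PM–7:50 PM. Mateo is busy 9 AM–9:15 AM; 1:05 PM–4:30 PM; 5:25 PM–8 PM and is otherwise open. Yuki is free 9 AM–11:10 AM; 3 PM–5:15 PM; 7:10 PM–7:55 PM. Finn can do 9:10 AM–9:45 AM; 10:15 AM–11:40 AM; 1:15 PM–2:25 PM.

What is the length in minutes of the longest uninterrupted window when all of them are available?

0

Aarav free: 12:10-17:55, 18:55-19:50.
Mateo free: 09:15-13:05, 16:30-17:25 (invert busy blocks within the working day).
Yuki free: 09:00-11:10, 15:00-17:15, 19:10-19:55.
Finn free: 09:10-09:45, 10:15-11:40, 13:15-14:25.
Aarav ∩ Mateo: 12:10-13:05, 16:30-17:25.
Aarav ∩ Mateo ∩ Yuki: 16:30-17:15.
Aarav ∩ Mateo ∩ Yuki ∩ Finn: ∅.
There is no time when everyone is free.
No common window exists, so the longest block is 0 minutes.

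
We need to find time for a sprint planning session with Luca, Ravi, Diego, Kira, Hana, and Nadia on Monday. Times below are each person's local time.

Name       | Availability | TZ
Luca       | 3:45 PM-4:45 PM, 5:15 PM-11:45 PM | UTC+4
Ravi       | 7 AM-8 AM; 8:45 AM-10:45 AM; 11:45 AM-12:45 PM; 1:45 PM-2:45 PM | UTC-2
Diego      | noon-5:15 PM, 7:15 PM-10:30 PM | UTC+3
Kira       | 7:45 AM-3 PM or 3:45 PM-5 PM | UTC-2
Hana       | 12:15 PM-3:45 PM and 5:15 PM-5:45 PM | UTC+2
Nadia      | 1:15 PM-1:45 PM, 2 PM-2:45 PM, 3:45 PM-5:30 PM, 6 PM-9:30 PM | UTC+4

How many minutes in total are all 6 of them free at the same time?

Luca in UTC: 11:45-12:45, 13:15-19:45 (subtract 4h to convert from UTC+4).
Ravi in UTC: 09:00-10:00, 10:45-12:45, 13:45-14:45, 15:45-16:45 (add 2h to convert from UTC-2).
Diego in UTC: 09:00-14:15, 16:15-19:30 (subtract 3h to convert from UTC+3).
Kira in UTC: 09:45-17:00, 17:45-19:00 (add 2h to convert from UTC-2).
Hana in UTC: 10:15-13:45, 15:15-15:45 (subtract 2h to convert from UTC+2).
Nadia in UTC: 09:15-09:45, 10:00-10:45, 11:45-13:30, 14:00-17:30 (subtract 4h to convert from UTC+4).
Luca ∩ Ravi: 11:45-12:45, 13:45-14:45, 15:45-16:45.
Luca ∩ Ravi ∩ Diego: 11:45-12:45, 13:45-14:15, 16:15-16:45.
Luca ∩ Ravi ∩ Diego ∩ Kira: 11:45-12:45, 13:45-14:15, 16:15-16:45.
Luca ∩ Ravi ∩ Diego ∩ Kira ∩ Hana: 11:45-12:45.
Luca ∩ Ravi ∩ Diego ∩ Kira ∩ Hana ∩ Nadia: 11:45-12:45.
Those are the intersection windows.
That's a single block of 60 minutes.

60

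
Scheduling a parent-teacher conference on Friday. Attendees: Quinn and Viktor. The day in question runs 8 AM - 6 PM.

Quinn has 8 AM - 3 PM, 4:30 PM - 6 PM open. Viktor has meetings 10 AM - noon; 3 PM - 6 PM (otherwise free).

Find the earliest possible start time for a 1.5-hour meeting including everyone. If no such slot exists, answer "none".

08:00

Quinn free: 08:00-15:00, 16:30-18:00.
Viktor free: 08:00-10:00, 12:00-15:00 (invert busy blocks within the working day).
Quinn ∩ Viktor: 08:00-10:00, 12:00-15:00.
The first common window of at least 90 minutes is 08:00-10:00, so the earliest start is 08:00.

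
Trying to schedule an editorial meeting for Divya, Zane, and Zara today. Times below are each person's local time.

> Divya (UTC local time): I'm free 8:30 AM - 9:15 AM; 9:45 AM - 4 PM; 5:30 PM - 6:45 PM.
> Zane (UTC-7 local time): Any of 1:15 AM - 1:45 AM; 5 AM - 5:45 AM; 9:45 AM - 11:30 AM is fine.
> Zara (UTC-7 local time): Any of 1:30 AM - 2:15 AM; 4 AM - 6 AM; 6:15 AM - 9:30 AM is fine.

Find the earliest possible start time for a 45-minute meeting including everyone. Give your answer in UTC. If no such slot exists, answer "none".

12:00

Divya in UTC: 08:30-09:15, 09:45-16:00, 17:30-18:45.
Zane in UTC: 08:15-08:45, 12:00-12:45, 16:45-18:30 (add 7h to convert from UTC-7).
Zara in UTC: 08:30-09:15, 11:00-13:00, 13:15-16:30 (add 7h to convert from UTC-7).
Divya ∩ Zane: 08:30-08:45, 12:00-12:45, 17:30-18:30.
Divya ∩ Zane ∩ Zara: 08:30-08:45, 12:00-12:45.
So the common availability across everyone is 08:30-08:45, 12:00-12:45.
The first common window of at least 45 minutes is 12:00-12:45, so the earliest start is 12:00.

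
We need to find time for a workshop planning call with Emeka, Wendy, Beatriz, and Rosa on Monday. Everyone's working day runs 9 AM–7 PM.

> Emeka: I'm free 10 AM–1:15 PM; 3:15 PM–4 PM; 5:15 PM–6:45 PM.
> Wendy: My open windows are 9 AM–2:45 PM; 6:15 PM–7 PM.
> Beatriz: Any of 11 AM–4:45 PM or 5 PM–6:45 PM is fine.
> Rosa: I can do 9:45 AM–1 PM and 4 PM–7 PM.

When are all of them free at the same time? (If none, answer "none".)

11:00-13:00, 18:15-18:45

Emeka ∩ Wendy: 10:00-13:15, 18:15-18:45.
Emeka ∩ Wendy ∩ Beatriz: 11:00-13:15, 18:15-18:45.
Emeka ∩ Wendy ∩ Beatriz ∩ Rosa: 11:00-13:00, 18:15-18:45.
So the common availability across everyone is 11:00-13:00, 18:15-18:45.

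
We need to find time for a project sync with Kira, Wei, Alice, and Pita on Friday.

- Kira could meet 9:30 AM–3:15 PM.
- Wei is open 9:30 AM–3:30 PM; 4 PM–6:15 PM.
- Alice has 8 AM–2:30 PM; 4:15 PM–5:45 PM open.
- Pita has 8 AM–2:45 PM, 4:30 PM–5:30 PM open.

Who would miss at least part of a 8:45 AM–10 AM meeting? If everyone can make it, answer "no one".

Kira: not fully free for 08:45-10:00. Wei: not fully free for 08:45-10:00. Alice: free for 08:45-10:00. Pita: free for 08:45-10:00.

Kira, Wei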